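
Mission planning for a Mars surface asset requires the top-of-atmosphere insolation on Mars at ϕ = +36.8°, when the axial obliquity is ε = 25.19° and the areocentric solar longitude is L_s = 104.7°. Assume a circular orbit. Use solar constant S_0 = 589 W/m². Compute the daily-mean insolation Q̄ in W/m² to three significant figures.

Q̄ ≈ 217 W/m²

sin δ = sin 25.19° × sin 104.7° = 0.41169, so δ = +24.311°.
cos h₀ = −tan(+36.8°) tan(+24.311°) = -0.3380, h₀ = 1.9155 rad.
Bracket: h₀ sin ϕ sin δ + cos ϕ cos δ sin h₀ = 1.9155×0.59902×0.41169 + 0.80073×0.91132×0.94116 = 0.472382 + 0.686784 = 1.159166.
Q̄ = (S_0/π) × [bracket] = (589/π) × 1.159166 = 217.3 W/m².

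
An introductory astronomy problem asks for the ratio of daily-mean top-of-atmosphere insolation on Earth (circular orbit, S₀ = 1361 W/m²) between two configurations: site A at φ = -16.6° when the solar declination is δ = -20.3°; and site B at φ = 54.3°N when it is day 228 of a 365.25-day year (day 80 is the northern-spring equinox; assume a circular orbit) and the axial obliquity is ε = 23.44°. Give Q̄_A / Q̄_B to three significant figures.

— Configuration A (φ=-16.6°):
cos H₀ = −tan(-16.6°) tan(-20.300°) = -0.1103, H₀ = 1.6813 rad.
Bracket: H₀ sin φ sin δ + cos φ cos δ sin H₀ = 1.6813×-0.28569×-0.34694 + 0.95832×0.93789×0.99390 = 0.166646 + 0.893316 = 1.059962.
Q̄ = (S₀/π) × [bracket] = (1361/π) × 1.059962 = 459.20 W/m².
— Configuration B (φ=+54.3°):
Solar longitude: λ_s = 360° × (228 − 80)/365.25 = 145.873°.
sin δ = sin 23.44° × sin 145.873° = 0.22317, so δ = +12.895°.
cos H₀ = −tan(+54.3°) tan(+12.895°) = -0.3186, H₀ = 1.8951 rad.
Bracket: H₀ sin φ sin δ + cos φ cos δ sin H₀ = 1.8951×0.81208×0.22317 + 0.58354×0.97478×0.94788 = 0.343453 + 0.539176 = 0.882629.
Q̄ = (S₀/π) × [bracket] = (1361/π) × 0.882629 = 382.37 W/m².
Ratio Q̄_A / Q̄_B = 459.20 / 382.37 = 1.201.

Q̄_A / Q̄_B ≈ 1.20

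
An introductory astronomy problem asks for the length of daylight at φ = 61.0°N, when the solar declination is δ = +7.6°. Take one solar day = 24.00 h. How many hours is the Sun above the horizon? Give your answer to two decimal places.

13.86 h

cos H₀ = −tan φ · tan δ = −tan(+61.0°) × tan(+7.600°) = -0.2407, so H₀ = 1.8139 rad = 103.93°.
Daylight = 2H₀/(2π) × 24.00 h = (1.8139/π) × 24.00 = 13.86 h.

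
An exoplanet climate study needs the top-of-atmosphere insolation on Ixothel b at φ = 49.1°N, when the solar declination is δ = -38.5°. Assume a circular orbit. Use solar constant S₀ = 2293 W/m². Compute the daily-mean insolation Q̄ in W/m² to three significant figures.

Q̄ ≈ 8.27 W/m²

cos H₀ = −tan(+49.1°) tan(-38.500°) = 0.9183, H₀ = 0.4071 rad.
Bracket: H₀ sin φ sin δ + cos φ cos δ sin H₀ = 0.4071×0.75585×-0.62251 + 0.65474×0.78261×0.39594 = -0.191550 + 0.202882 = 0.011332.
Q̄ = (S₀/π) × [bracket] = (2293/π) × 0.011332 = 8.271 W/m².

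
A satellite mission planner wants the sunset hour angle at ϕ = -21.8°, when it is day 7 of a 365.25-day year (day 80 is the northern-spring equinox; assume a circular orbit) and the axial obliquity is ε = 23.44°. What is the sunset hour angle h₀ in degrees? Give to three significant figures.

Solar longitude: L_s = 360° × (7 − 80)/365.25 = -71.951°, i.e. -71.951° + 360° = 288.049°.
sin δ = sin 23.44° × sin 288.049° = -0.37821, so δ = -22.223°.
cos h₀ = −tan ϕ · tan δ = −tan(-21.8°) × tan(-22.223°) = -0.1634, so h₀ = 1.7349 rad = 99.41°.

h₀ = 99.4°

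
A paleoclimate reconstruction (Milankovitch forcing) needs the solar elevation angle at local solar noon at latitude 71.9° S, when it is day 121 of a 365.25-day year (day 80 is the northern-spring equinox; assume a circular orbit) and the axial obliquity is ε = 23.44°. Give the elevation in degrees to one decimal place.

3.2°

Solar longitude: L_s = 360° × (121 − 80)/365.25 = 40.411°.
sin δ = sin 23.44° × sin 40.411° = 0.25787, so δ = +14.944°.
At local noon the hour angle is zero, so the zenith angle equals |ϕ − δ| = |-71.9° − (+14.944°)| = 86.844°.
Elevation = 90° − 86.844° = 3.2°.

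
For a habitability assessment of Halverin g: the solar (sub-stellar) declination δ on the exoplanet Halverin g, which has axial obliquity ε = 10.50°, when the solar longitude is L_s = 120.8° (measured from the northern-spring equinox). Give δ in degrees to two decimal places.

sin δ = sin ε · sin L_s = sin 10.50° × sin 120.8° = 0.156533.
δ = arcsin(0.156533) = +9.01°.

δ = +9.01°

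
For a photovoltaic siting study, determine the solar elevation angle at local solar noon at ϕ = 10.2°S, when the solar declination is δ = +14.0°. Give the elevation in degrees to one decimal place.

65.8°

At local noon the hour angle is zero, so the zenith angle equals |ϕ − δ| = |-10.2° − (+14.000°)| = 24.200°.
Elevation = 90° − 24.200° = 65.8°.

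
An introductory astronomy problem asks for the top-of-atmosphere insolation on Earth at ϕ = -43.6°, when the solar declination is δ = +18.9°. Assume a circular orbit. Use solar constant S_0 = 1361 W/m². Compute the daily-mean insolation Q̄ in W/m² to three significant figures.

Q̄ ≈ 161 W/m²

cos h₀ = −tan(-43.6°) tan(+18.900°) = 0.3260, h₀ = 1.2387 rad.
Bracket: h₀ sin ϕ sin δ + cos ϕ cos δ sin h₀ = 1.2387×-0.68962×0.32392 + 0.72417×0.94609×0.94536 = -0.276703 + 0.647694 = 0.370991.
Q̄ = (S_0/π) × [bracket] = (1361/π) × 0.370991 = 160.7 W/m².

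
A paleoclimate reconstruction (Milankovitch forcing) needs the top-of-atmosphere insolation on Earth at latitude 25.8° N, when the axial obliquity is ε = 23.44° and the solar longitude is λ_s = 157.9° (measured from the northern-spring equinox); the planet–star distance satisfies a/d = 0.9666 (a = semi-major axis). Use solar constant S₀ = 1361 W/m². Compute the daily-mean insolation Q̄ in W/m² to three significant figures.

Q̄ ≈ 403 W/m²

Solar declination: sin δ = sin ε · sin λ_s = sin 23.44° × sin 157.9° = 0.14966, so δ = +8.607°.
cos H₀ = −tan(+25.8°) tan(+8.607°) = -0.0732, H₀ = 1.6440 rad.
Bracket: H₀ sin φ sin δ + cos φ cos δ sin H₀ = 1.6440×0.43523×0.14966 + 0.90032×0.98874×0.99732 = 0.107084 + 0.887797 = 0.994881.
Inverse-square distance factor (a/d)² = 0.9666² = 0.934316.
Q̄ = (S₀/π) × 0.934316 × [bracket] = (1361/π) × 0.934316 × 0.994881 = 402.7 W/m².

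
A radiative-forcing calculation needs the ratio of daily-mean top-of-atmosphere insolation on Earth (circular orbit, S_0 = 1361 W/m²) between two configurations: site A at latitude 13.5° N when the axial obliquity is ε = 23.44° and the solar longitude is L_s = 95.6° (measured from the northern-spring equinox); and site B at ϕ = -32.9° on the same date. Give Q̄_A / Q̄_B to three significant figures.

Q̄_A / Q̄_B ≈ 2.25

— Configuration A (ϕ=+13.5°):
Solar declination: sin δ = sin ε · sin L_s = sin 23.44° × sin 95.6° = 0.39589, so δ = +23.321°.
cos h₀ = −tan(+13.5°) tan(+23.321°) = -0.1035, h₀ = 1.6745 rad.
Bracket: h₀ sin ϕ sin δ + cos ϕ cos δ sin h₀ = 1.6745×0.23345×0.39589 + 0.97237×0.91830×0.99463 = 0.154758 + 0.888132 = 1.042890.
Q̄ = (S_0/π) × [bracket] = (1361/π) × 1.042890 = 451.80 W/m².
— Configuration B (ϕ=-32.9°):
cos h₀ = −tan(-32.9°) tan(+23.321°) = 0.2789, h₀ = 1.2881 rad.
Bracket: h₀ sin ϕ sin δ + cos ϕ cos δ sin h₀ = 1.2881×-0.54317×0.39589 + 0.83962×0.91830×0.96032 = -0.276987 + 0.740429 = 0.463442.
Q̄ = (S_0/π) × [bracket] = (1361/π) × 0.463442 = 200.77 W/m².
Ratio Q̄_A / Q̄_B = 451.80 / 200.77 = 2.250.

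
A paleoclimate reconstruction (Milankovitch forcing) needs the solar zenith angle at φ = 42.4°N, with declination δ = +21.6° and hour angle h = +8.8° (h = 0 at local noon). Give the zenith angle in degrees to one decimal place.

θ_z = 22.1°

cos θ_z = sin φ sin δ + cos φ cos δ cos h = 0.248227 + 0.678516 = 0.926743.
θ_z = arccos(0.926743) = 22.1°.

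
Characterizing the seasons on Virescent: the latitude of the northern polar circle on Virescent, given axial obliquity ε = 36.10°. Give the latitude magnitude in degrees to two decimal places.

The polar circle is the lowest latitude that experiences at least one full rotation of continuous daylight at the northern-summer solstice; it lies at |ϕ| = 90° − ε = 90° − 36.10° = 53.90°.

53.90°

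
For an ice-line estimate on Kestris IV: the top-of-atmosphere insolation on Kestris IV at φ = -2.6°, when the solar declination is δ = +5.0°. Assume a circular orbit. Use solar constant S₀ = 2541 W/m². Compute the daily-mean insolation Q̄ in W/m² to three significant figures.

cos H₀ = −tan(-2.6°) tan(+5.000°) = 0.0040, H₀ = 1.5668 rad.
Bracket: H₀ sin φ sin δ + cos φ cos δ sin H₀ = 1.5668×-0.04536×0.08716 + 0.99897×0.99619×0.99999 = -0.006194 + 0.995154 = 0.988960.
Q̄ = (S₀/π) × [bracket] = (2541/π) × 0.988960 = 799.9 W/m².

Q̄ ≈ 800 W/m²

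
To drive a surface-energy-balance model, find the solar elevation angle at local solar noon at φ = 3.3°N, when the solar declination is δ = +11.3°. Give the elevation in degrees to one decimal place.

At local noon the hour angle is zero, so the zenith angle equals |φ − δ| = |+3.3° − (+11.300°)| = 8.000°.
Elevation = 90° − 8.000° = 82.0°.

82.0°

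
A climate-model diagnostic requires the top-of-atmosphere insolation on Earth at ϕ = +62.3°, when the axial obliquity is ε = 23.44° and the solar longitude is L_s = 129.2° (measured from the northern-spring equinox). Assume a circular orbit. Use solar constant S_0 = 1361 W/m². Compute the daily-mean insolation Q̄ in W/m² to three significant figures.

Q̄ ≈ 415 W/m²

Solar declination: sin δ = sin ε · sin L_s = sin 23.44° × sin 129.2° = 0.30826, so δ = +17.955°.
cos h₀ = −tan(+62.3°) tan(+17.955°) = -0.6172, h₀ = 2.2360 rad.
Bracket: h₀ sin ϕ sin δ + cos ϕ cos δ sin h₀ = 2.2360×0.88539×0.30826 + 0.46484×0.95130×0.78680 = 0.610272 + 0.347925 = 0.958197.
Q̄ = (S_0/π) × [bracket] = (1361/π) × 0.958197 = 415.1 W/m².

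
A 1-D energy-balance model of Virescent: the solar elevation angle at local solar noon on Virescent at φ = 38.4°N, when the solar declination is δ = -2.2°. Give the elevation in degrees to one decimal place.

At local noon the hour angle is zero, so the zenith angle equals |φ − δ| = |+38.4° − (-2.200°)| = 40.600°.
Elevation = 90° − 40.600° = 49.4°.

49.4°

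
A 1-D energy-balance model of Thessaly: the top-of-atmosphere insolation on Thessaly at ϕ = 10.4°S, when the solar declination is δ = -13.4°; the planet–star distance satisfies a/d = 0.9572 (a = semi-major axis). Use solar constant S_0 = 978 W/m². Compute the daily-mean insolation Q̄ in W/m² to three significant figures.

Q̄ ≈ 292 W/m²

cos h₀ = −tan(-10.4°) tan(-13.400°) = -0.0437, h₀ = 1.6145 rad.
Bracket: h₀ sin ϕ sin δ + cos ϕ cos δ sin h₀ = 1.6145×-0.18052×-0.23175 + 0.98357×0.97278×0.99904 = 0.067543 + 0.955879 = 1.023422.
Inverse-square distance factor (a/d)² = 0.9572² = 0.916232.
Q̄ = (S_0/π) × 0.916232 × [bracket] = (978/π) × 0.916232 × 1.023422 = 291.9 W/m².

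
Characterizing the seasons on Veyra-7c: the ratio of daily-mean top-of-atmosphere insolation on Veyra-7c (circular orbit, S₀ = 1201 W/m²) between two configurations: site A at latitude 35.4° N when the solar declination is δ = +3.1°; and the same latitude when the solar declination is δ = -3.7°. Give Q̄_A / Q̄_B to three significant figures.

— Configuration A (φ=+35.4°):
cos H₀ = −tan(+35.4°) tan(+3.100°) = -0.0385, H₀ = 1.6093 rad.
Bracket: H₀ sin φ sin δ + cos φ cos δ sin H₀ = 1.6093×0.57928×0.05408 + 0.81513×0.99854×0.99926 = 0.050415 + 0.813338 = 0.863753.
Q̄ = (S₀/π) × [bracket] = (1201/π) × 0.863753 = 330.20 W/m².
— Configuration B (φ=+35.4°):
cos H₀ = −tan(+35.4°) tan(-3.700°) = 0.0460, H₀ = 1.5248 rad.
Bracket: H₀ sin φ sin δ + cos φ cos δ sin H₀ = 1.5248×0.57928×-0.06453 + 0.81513×0.99792×0.99894 = -0.056998 + 0.812572 = 0.755574.
Q̄ = (S₀/π) × [bracket] = (1201/π) × 0.755574 = 288.85 W/m².
Ratio Q̄_A / Q̄_B = 330.20 / 288.85 = 1.143.

Q̄_A / Q̄_B ≈ 1.14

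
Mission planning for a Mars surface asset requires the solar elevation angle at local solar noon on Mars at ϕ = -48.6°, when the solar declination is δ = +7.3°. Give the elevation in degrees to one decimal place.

34.1°

At local noon the hour angle is zero, so the zenith angle equals |ϕ − δ| = |-48.6° − (+7.300°)| = 55.900°.
Elevation = 90° − 55.900° = 34.1°.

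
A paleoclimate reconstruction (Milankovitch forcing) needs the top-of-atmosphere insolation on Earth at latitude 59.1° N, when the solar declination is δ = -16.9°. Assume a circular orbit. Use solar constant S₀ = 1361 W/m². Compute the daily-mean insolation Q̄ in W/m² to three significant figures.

cos H₀ = −tan(+59.1°) tan(-16.900°) = 0.5077, H₀ = 1.0383 rad.
Bracket: H₀ sin φ sin δ + cos φ cos δ sin H₀ = 1.0383×0.85806×-0.29070 + 0.51354×0.95681×0.86156 = -0.258992 + 0.423336 = 0.164344.
Q̄ = (S₀/π) × [bracket] = (1361/π) × 0.164344 = 71.20 W/m².

Q̄ ≈ 71.2 W/m²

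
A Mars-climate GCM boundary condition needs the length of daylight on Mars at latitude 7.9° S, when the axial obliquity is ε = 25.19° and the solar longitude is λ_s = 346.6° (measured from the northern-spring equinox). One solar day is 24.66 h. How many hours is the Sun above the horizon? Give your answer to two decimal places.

Solar declination: sin δ = sin ε · sin λ_s = sin 25.19° × sin 346.6° = -0.09864, so δ = -5.661°.
cos H₀ = −tan φ · tan δ = −tan(-7.9°) × tan(-5.661°) = -0.0138, so H₀ = 1.5846 rad = 90.79°.
Daylight = 2H₀/(2π) × 24.66 h = (1.5846/π) × 24.66 = 12.44 h.

12.44 h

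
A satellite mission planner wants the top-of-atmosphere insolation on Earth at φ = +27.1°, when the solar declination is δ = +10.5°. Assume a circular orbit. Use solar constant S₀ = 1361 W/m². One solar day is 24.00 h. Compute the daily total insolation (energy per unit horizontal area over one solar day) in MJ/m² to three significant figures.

cos H₀ = −tan(+27.1°) tan(+10.500°) = -0.0948, H₀ = 1.6658 rad.
Bracket: H₀ sin φ sin δ + cos φ cos δ sin H₀ = 1.6658×0.45554×0.18224 + 0.89021×0.98325×0.99549 = 0.138291 + 0.871351 = 1.009642.
Q̄ = (S₀/π) × [bracket] = (1361/π) × 1.009642 = 437.40 W/m².
Daily total = Q̄ × 24.00 h × 3600 s/h = 437.40 × 24.00 × 3600 / 10⁶ = 37.79 MJ/m².

37.8 MJ/m²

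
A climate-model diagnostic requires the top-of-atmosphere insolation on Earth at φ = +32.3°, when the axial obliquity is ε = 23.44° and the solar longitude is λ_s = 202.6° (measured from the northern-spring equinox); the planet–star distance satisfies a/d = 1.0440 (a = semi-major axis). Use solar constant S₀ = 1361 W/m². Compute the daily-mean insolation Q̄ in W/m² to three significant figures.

Solar declination: sin δ = sin ε · sin λ_s = sin 23.44° × sin 202.6° = -0.15287, so δ = -8.793°.
cos H₀ = −tan(+32.3°) tan(-8.793°) = 0.0978, H₀ = 1.4729 rad.
Bracket: H₀ sin φ sin δ + cos φ cos δ sin H₀ = 1.4729×0.53435×-0.15287 + 0.84526×0.98825×0.99521 = -0.120315 + 0.831327 = 0.711012.
Inverse-square distance factor (a/d)² = 1.0440² = 1.089936.
Q̄ = (S₀/π) × 1.089936 × [bracket] = (1361/π) × 1.089936 × 0.711012 = 335.7 W/m².

Q̄ ≈ 336 W/m²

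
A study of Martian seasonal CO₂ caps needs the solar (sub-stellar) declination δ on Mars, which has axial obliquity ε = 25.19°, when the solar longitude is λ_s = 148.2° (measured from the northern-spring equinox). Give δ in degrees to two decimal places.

δ = +12.96°

sin δ = sin ε · sin λ_s = sin 25.19° × sin 148.2° = 0.224284.
δ = arcsin(0.224284) = +12.96°.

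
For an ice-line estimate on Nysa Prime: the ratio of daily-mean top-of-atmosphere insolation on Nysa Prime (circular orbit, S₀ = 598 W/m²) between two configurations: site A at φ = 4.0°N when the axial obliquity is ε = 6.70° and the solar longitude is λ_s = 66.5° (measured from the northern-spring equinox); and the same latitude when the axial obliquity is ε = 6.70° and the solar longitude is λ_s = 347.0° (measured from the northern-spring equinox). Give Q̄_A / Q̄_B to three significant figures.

Q̄_A / Q̄_B ≈ 1.01

— Configuration A (φ=+4.0°):
Solar declination: sin δ = sin ε · sin λ_s = sin 6.70° × sin 66.5° = 0.10699, so δ = +6.142°.
cos H₀ = −tan(+4.0°) tan(+6.142°) = -0.0075, H₀ = 1.5783 rad.
Bracket: H₀ sin φ sin δ + cos φ cos δ sin H₀ = 1.5783×0.06976×0.10699 + 0.99756×0.99426×0.99997 = 0.011780 + 0.991804 = 1.003584.
Q̄ = (S₀/π) × [bracket] = (598/π) × 1.003584 = 191.03 W/m².
— Configuration B (φ=+4.0°):
Solar declination: sin δ = sin ε · sin λ_s = sin 6.70° × sin 347.0° = -0.02625, so δ = -1.504°.
cos H₀ = −tan(+4.0°) tan(-1.504°) = 0.0018, H₀ = 1.5690 rad.
Bracket: H₀ sin φ sin δ + cos φ cos δ sin H₀ = 1.5690×0.06976×-0.02625 + 0.99756×0.99966×1.00000 = -0.002873 + 0.997221 = 0.994348.
Q̄ = (S₀/π) × [bracket] = (598/π) × 0.994348 = 189.27 W/m².
Ratio Q̄_A / Q̄_B = 191.03 / 189.27 = 1.009.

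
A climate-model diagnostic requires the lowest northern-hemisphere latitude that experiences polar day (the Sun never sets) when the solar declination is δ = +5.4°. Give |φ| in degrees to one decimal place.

Polar day requires cos H₀ = −tan φ tan δ ≤ −1, i.e. tan φ tan δ ≥ 1.
The boundary is |tan φ| · |tan δ| = 1, so |φ| = 90° − |δ| = 90° − 5.4° = 84.6° in the northern hemisphere.

|φ| = 84.6°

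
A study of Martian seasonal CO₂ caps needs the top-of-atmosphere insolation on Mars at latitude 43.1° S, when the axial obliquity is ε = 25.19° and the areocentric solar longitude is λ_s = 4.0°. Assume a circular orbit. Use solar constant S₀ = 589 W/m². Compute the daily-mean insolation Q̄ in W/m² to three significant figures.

Q̄ ≈ 131 W/m²

sin δ = sin 25.19° × sin 4.0° = 0.02969, so δ = +1.701°.
cos H₀ = −tan(-43.1°) tan(+1.701°) = 0.0278, H₀ = 1.5430 rad.
Bracket: H₀ sin φ sin δ + cos φ cos δ sin H₀ = 1.5430×-0.68327×0.02969 + 0.73016×0.99956×0.99961 = -0.031302 + 0.729554 = 0.698252.
Q̄ = (S₀/π) × [bracket] = (589/π) × 0.698252 = 130.9 W/m².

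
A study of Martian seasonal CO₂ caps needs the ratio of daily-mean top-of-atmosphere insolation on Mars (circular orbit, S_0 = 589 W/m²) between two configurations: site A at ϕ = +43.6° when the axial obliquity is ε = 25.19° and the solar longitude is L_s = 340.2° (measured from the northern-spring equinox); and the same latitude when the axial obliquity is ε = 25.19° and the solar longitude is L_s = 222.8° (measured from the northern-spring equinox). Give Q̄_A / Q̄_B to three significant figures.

— Configuration A (ϕ=+43.6°):
Solar declination: sin δ = sin ε · sin L_s = sin 25.19° × sin 340.2° = -0.14417, so δ = -8.289°.
cos h₀ = −tan(+43.6°) tan(-8.289°) = 0.1387, h₀ = 1.4316 rad.
Bracket: h₀ sin ϕ sin δ + cos ϕ cos δ sin h₀ = 1.4316×0.68962×-0.14417 + 0.72417×0.98955×0.99033 = -0.142333 + 0.709673 = 0.567340.
Q̄ = (S_0/π) × [bracket] = (589/π) × 0.567340 = 106.37 W/m².
— Configuration B (ϕ=+43.6°):
Solar declination: sin δ = sin ε · sin L_s = sin 25.19° × sin 222.8° = -0.28918, so δ = -16.809°.
cos h₀ = −tan(+43.6°) tan(-16.809°) = 0.2877, h₀ = 1.2790 rad.
Bracket: h₀ sin ϕ sin δ + cos ϕ cos δ sin h₀ = 1.2790×0.68962×-0.28918 + 0.72417×0.95727×0.95773 = -0.255064 + 0.663924 = 0.408860.
Q̄ = (S_0/π) × [bracket] = (589/π) × 0.408860 = 76.655 W/m².
Ratio Q̄_A / Q̄_B = 106.37 / 76.655 = 1.388.

Q̄_A / Q̄_B ≈ 1.39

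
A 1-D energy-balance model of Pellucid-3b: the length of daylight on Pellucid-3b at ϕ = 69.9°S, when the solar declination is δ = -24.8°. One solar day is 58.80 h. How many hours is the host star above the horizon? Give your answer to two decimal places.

58.80 h

Sunrise equation: cos h₀ = −tan ϕ · tan δ = -1.2627 ≤ −1, so the host star never sets (polar day) and h₀ = π.
Daylight = 2h₀/(2π) × 58.80 h = (3.1416/π) × 58.80 = 58.80 h.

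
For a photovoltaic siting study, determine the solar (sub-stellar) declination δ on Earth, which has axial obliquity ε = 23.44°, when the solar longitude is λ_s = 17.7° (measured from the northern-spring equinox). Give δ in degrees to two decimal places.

δ = +6.95°

sin δ = sin ε · sin λ_s = sin 23.44° × sin 17.7° = 0.120941.
δ = arcsin(0.120941) = +6.95°.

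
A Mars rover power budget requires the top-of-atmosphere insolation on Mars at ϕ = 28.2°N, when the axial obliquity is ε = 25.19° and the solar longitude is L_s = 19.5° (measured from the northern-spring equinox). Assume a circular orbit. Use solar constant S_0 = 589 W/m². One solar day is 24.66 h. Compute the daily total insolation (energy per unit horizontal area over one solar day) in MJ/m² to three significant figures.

16.3 MJ/m²

Solar declination: sin δ = sin ε · sin L_s = sin 25.19° × sin 19.5° = 0.14208, so δ = +8.168°.
cos h₀ = −tan(+28.2°) tan(+8.168°) = -0.0770, h₀ = 1.6478 rad.
Bracket: h₀ sin ϕ sin δ + cos ϕ cos δ sin h₀ = 1.6478×0.47255×0.14208 + 0.88130×0.98986×0.99703 = 0.110633 + 0.869773 = 0.980406.
Q̄ = (S_0/π) × [bracket] = (589/π) × 0.980406 = 183.81 W/m².
Daily total = Q̄ × 24.66 h × 3600 s/h = 183.81 × 24.66 × 3600 / 10⁶ = 16.32 MJ/m².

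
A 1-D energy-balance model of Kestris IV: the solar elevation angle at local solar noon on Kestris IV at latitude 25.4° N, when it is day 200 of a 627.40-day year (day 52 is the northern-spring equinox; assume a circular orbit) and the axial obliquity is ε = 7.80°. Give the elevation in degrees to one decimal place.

72.4°

Solar longitude: λ_s = 360° × (200 − 52)/627.40 = 84.922°.
sin δ = sin 7.80° × sin 84.922° = 0.13518, so δ = +7.769°.
At local noon the hour angle is zero, so the zenith angle equals |φ − δ| = |+25.4° − (+7.769°)| = 17.631°.
Elevation = 90° − 17.631° = 72.4°.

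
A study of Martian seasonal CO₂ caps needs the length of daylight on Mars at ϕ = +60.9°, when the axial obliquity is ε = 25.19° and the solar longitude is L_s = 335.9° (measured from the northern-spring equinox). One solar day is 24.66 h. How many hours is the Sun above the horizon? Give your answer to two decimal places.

Solar declination: sin δ = sin ε · sin L_s = sin 25.19° × sin 335.9° = -0.17379, so δ = -10.008°.
cos h₀ = −tan ϕ · tan δ = −tan(+60.9°) × tan(-10.008°) = 0.3171, so h₀ = 1.2482 rad = 71.51°.
Daylight = 2h₀/(2π) × 24.66 h = (1.2482/π) × 24.66 = 9.80 h.

9.80 h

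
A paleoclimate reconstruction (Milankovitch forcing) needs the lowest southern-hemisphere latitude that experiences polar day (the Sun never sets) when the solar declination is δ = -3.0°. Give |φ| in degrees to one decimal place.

|φ| = 87.0°

Polar day requires cos H₀ = −tan φ tan δ ≤ −1, i.e. tan φ tan δ ≥ 1.
The boundary is |tan φ| · |tan δ| = 1, so |φ| = 90° − |δ| = 90° − 3.0° = 87.0° in the southern hemisphere.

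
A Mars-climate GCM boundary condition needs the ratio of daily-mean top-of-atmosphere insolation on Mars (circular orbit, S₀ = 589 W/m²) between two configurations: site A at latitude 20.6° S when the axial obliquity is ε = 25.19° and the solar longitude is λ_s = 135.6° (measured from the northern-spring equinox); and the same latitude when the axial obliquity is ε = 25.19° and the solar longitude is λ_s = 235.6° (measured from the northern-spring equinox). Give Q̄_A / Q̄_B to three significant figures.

— Configuration A (φ=-20.6°):
Solar declination: sin δ = sin ε · sin λ_s = sin 25.19° × sin 135.6° = 0.29779, so δ = +17.325°.
cos H₀ = −tan(-20.6°) tan(+17.325°) = 0.1173, H₀ = 1.4533 rad.
Bracket: H₀ sin φ sin δ + cos φ cos δ sin H₀ = 1.4533×-0.35184×0.29779 + 0.93606×0.95463×0.99310 = -0.152269 + 0.887425 = 0.735156.
Q̄ = (S₀/π) × [bracket] = (589/π) × 0.735156 = 137.83 W/m².
— Configuration B (φ=-20.6°):
Solar declination: sin δ = sin ε · sin λ_s = sin 25.19° × sin 235.6° = -0.35119, so δ = -20.560°.
cos H₀ = −tan(-20.6°) tan(-20.560°) = -0.1410, H₀ = 1.7122 rad.
Bracket: H₀ sin φ sin δ + cos φ cos δ sin H₀ = 1.7122×-0.35184×-0.35119 + 0.93606×0.93631×0.99001 = 0.211564 + 0.867687 = 1.079251.
Q̄ = (S₀/π) × [bracket] = (589/π) × 1.079251 = 202.34 W/m².
Ratio Q̄_A / Q̄_B = 137.83 / 202.34 = 0.6812.

Q̄_A / Q̄_B ≈ 0.681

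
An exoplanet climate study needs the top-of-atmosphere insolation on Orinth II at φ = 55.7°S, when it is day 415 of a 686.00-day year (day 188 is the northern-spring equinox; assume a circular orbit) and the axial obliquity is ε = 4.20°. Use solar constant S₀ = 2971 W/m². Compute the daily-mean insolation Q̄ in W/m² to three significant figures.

Q̄ ≈ 456 W/m²

Solar longitude: λ_s = 360° × (415 − 188)/686.00 = 119.125°.
sin δ = sin 4.20° × sin 119.125° = 0.06398, so δ = +3.668°.
cos H₀ = −tan(-55.7°) tan(+3.668°) = 0.0940, H₀ = 1.4767 rad.
Bracket: H₀ sin φ sin δ + cos φ cos δ sin H₀ = 1.4767×-0.82610×0.06398 + 0.56353×0.99795×0.99557 = -0.078049 + 0.559883 = 0.481834.
Q̄ = (S₀/π) × [bracket] = (2971/π) × 0.481834 = 455.7 W/m².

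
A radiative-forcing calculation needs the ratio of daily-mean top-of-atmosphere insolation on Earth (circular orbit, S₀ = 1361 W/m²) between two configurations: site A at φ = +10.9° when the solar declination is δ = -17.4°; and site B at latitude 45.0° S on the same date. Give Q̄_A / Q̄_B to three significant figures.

Q̄_A / Q̄_B ≈ 0.817

— Configuration A (φ=+10.9°):
cos H₀ = −tan(+10.9°) tan(-17.400°) = 0.0603, H₀ = 1.5104 rad.
Bracket: H₀ sin φ sin δ + cos φ cos δ sin H₀ = 1.5104×0.18910×-0.29904 + 0.98196×0.95424×0.99818 = -0.085411 + 0.935320 = 0.849909.
Q̄ = (S₀/π) × [bracket] = (1361/π) × 0.849909 = 368.20 W/m².
— Configuration B (φ=-45.0°):
cos H₀ = −tan(-45.0°) tan(-17.400°) = -0.3134, H₀ = 1.8895 rad.
Bracket: H₀ sin φ sin δ + cos φ cos δ sin H₀ = 1.8895×-0.70711×-0.29904 + 0.70711×0.95424×0.94963 = 0.399543 + 0.640765 = 1.040308.
Q̄ = (S₀/π) × [bracket] = (1361/π) × 1.040308 = 450.68 W/m².
Ratio Q̄_A / Q̄_B = 368.20 / 450.68 = 0.8170.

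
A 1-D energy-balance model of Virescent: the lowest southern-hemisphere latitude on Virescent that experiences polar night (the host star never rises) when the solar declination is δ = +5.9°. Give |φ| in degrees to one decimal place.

|φ| = 84.1°

Polar night requires cos H₀ = −tan φ tan δ ≥ 1, i.e. tan φ tan δ ≤ −1.
The boundary is |tan φ| · |tan δ| = 1, so |φ| = 90° − |δ| = 90° − 5.9° = 84.1° in the southern hemisphere.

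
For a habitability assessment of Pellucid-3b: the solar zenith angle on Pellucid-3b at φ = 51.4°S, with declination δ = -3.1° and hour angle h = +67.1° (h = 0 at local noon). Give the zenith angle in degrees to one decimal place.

cos θ_z = sin φ sin δ + cos φ cos δ cos h = 0.042264 + 0.242411 = 0.284675.
θ_z = arccos(0.284675) = 73.5°.

θ_z = 73.5°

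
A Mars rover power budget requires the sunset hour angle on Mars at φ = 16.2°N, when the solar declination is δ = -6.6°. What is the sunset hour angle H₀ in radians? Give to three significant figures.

cos H₀ = −tan φ · tan δ = −tan(+16.2°) × tan(-6.600°) = 0.0336, so H₀ = 1.5372 rad = 88.07°.

H₀ = 1.54 rad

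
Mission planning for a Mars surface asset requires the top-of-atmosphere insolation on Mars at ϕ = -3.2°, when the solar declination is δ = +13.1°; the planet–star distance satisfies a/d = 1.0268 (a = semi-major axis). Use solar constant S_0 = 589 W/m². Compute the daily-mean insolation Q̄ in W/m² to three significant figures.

Q̄ ≈ 188 W/m²

cos h₀ = −tan(-3.2°) tan(+13.100°) = 0.0130, h₀ = 1.5578 rad.
Bracket: h₀ sin ϕ sin δ + cos ϕ cos δ sin h₀ = 1.5578×-0.05582×0.22665 + 0.99844×0.97398×0.99992 = -0.019709 + 0.972383 = 0.952674.
Inverse-square distance factor (a/d)² = 1.0268² = 1.054318.
Q̄ = (S_0/π) × 1.054318 × [bracket] = (589/π) × 1.054318 × 0.952674 = 188.3 W/m².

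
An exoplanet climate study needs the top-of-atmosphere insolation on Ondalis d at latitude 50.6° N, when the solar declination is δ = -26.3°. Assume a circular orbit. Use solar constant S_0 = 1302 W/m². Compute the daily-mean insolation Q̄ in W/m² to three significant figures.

Q̄ ≈ 57.1 W/m²

cos h₀ = −tan(+50.6°) tan(-26.300°) = 0.6017, h₀ = 0.9252 rad.
Bracket: h₀ sin ϕ sin δ + cos ϕ cos δ sin h₀ = 0.9252×0.77273×-0.44307 + 0.63473×0.89649×0.79873 = -0.316764 + 0.454501 = 0.137737.
Q̄ = (S_0/π) × [bracket] = (1302/π) × 0.137737 = 57.08 W/m².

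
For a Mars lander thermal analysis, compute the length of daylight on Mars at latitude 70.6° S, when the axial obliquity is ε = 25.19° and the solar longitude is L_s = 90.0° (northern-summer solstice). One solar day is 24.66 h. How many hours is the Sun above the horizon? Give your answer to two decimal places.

0.00 h

Solar declination: sin δ = sin ε · sin L_s = sin 25.19° × sin 90.0° = 0.42562, so δ = +25.190°.
cos h₀ = −tan ϕ · tan δ = 1.3356 ≥ 1, so the Sun never rises (polar night) and h₀ = 0.
Daylight = 2h₀/(2π) × 24.66 h = (0.0000/π) × 24.66 = 0.00 h.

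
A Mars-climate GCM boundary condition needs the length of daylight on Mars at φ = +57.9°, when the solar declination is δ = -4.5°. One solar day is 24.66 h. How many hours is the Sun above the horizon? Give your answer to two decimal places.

cos H₀ = −tan φ · tan δ = −tan(+57.9°) × tan(-4.500°) = 0.1255, so H₀ = 1.4450 rad = 82.79°.
Daylight = 2H₀/(2π) × 24.66 h = (1.4450/π) × 24.66 = 11.34 h.

11.34 h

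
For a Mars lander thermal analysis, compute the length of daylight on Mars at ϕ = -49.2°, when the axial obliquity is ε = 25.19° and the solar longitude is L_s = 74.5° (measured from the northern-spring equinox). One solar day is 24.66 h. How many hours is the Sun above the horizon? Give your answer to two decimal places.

Solar declination: sin δ = sin ε · sin L_s = sin 25.19° × sin 74.5° = 0.41014, so δ = +24.214°.
cos h₀ = −tan ϕ · tan δ = −tan(-49.2°) × tan(+24.214°) = 0.5210, so h₀ = 1.0228 rad = 58.60°.
Daylight = 2h₀/(2π) × 24.66 h = (1.0228/π) × 24.66 = 8.03 h.

8.03 h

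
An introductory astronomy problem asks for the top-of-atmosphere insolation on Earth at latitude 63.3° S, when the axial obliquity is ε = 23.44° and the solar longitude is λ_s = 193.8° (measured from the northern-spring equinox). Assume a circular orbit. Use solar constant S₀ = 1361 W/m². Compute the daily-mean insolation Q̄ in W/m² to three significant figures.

Q̄ ≈ 255 W/m²

Solar declination: sin δ = sin ε · sin λ_s = sin 23.44° × sin 193.8° = -0.09489, so δ = -5.445°.
cos H₀ = −tan(-63.3°) tan(-5.445°) = -0.1895, H₀ = 1.7615 rad.
Bracket: H₀ sin φ sin δ + cos φ cos δ sin H₀ = 1.7615×-0.89337×-0.09489 + 0.44932×0.99549×0.98188 = 0.149326 + 0.439189 = 0.588515.
Q̄ = (S₀/π) × [bracket] = (1361/π) × 0.588515 = 255.0 W/m².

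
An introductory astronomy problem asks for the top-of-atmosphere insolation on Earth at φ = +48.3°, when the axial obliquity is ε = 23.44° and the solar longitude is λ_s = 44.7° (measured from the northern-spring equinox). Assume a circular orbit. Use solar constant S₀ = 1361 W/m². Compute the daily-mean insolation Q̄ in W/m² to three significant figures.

Solar declination: sin δ = sin ε · sin λ_s = sin 23.44° × sin 44.7° = 0.27980, so δ = +16.248°.
cos H₀ = −tan(+48.3°) tan(+16.248°) = -0.3271, H₀ = 1.9040 rad.
Bracket: H₀ sin φ sin δ + cos φ cos δ sin H₀ = 1.9040×0.74664×0.27980 + 0.66523×0.96006×0.94499 = 0.397764 + 0.603528 = 1.001292.
Q̄ = (S₀/π) × [bracket] = (1361/π) × 1.001292 = 433.8 W/m².

Q̄ ≈ 434 W/m²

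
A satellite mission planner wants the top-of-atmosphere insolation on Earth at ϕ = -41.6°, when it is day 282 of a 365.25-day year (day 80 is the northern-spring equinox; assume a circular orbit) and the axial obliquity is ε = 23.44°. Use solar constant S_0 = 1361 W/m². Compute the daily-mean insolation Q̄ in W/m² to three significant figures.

Solar longitude: L_s = 360° × (282 − 80)/365.25 = 199.097°.
sin δ = sin 23.44° × sin 199.097° = -0.13014, so δ = -7.478°.
cos h₀ = −tan(-41.6°) tan(-7.478°) = -0.1165, h₀ = 1.6876 rad.
Bracket: h₀ sin ϕ sin δ + cos ϕ cos δ sin h₀ = 1.6876×-0.66393×-0.13014 + 0.74780×0.99150×0.99319 = 0.145815 + 0.736394 = 0.882209.
Q̄ = (S_0/π) × [bracket] = (1361/π) × 0.882209 = 382.2 W/m².

Q̄ ≈ 382 W/m²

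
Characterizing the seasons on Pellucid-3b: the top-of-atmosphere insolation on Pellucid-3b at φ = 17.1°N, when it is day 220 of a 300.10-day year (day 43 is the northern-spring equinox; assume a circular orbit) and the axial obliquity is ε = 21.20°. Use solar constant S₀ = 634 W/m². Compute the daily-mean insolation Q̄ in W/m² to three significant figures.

Q̄ ≈ 172 W/m²

Solar longitude: λ_s = 360° × (220 − 43)/300.10 = 212.329°.
sin δ = sin 21.20° × sin 212.329° = -0.19339, so δ = -11.151°.
cos H₀ = −tan(+17.1°) tan(-11.151°) = 0.0606, H₀ = 1.5101 rad.
Bracket: H₀ sin φ sin δ + cos φ cos δ sin H₀ = 1.5101×0.29404×-0.19339 + 0.95579×0.98112×0.99816 = -0.085871 + 0.936019 = 0.850148.
Q̄ = (S₀/π) × [bracket] = (634/π) × 0.850148 = 171.6 W/m².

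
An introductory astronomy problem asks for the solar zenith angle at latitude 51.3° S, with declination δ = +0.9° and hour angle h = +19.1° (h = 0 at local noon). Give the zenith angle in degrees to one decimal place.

cos θ_z = sin φ sin δ + cos φ cos δ cos h = -0.012258 + 0.590749 = 0.578491.
θ_z = arccos(0.578491) = 54.7°.

θ_z = 54.7°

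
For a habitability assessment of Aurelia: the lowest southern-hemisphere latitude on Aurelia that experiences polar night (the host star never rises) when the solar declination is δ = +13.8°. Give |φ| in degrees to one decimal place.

Polar night requires cos H₀ = −tan φ tan δ ≥ 1, i.e. tan φ tan δ ≤ −1.
The boundary is |tan φ| · |tan δ| = 1, so |φ| = 90° − |δ| = 90° − 13.8° = 76.2° in the southern hemisphere.

|φ| = 76.2°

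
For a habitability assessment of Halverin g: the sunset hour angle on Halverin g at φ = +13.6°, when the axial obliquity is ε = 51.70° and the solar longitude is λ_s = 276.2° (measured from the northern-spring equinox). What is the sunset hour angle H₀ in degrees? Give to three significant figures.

H₀ = 72.4°

Solar declination: sin δ = sin ε · sin λ_s = sin 51.70° × sin 276.2° = -0.78019, so δ = -51.278°.
cos H₀ = −tan φ · tan δ = −tan(+13.6°) × tan(-51.278°) = 0.3017, so H₀ = 1.2643 rad = 72.44°.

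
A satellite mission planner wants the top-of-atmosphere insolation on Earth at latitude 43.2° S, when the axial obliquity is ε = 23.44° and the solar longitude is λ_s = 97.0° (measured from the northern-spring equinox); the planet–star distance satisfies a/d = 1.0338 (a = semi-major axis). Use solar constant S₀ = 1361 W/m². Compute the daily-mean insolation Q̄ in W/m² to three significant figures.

Solar declination: sin δ = sin ε · sin λ_s = sin 23.44° × sin 97.0° = 0.39482, so δ = +23.255°.
cos H₀ = −tan(-43.2°) tan(+23.255°) = 0.4035, H₀ = 1.1554 rad.
Bracket: H₀ sin φ sin δ + cos φ cos δ sin H₀ = 1.1554×-0.68455×0.39482 + 0.72897×0.91876×0.91496 = -0.312275 + 0.612793 = 0.300518.
Inverse-square distance factor (a/d)² = 1.0338² = 1.068742.
Q̄ = (S₀/π) × 1.068742 × [bracket] = (1361/π) × 1.068742 × 0.300518 = 139.1 W/m².

Q̄ ≈ 139 W/m²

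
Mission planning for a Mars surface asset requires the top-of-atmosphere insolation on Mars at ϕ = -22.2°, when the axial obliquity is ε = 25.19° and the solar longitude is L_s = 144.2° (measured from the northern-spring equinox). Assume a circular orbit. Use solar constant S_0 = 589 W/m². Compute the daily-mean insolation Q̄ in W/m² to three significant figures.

Q̄ ≈ 141 W/m²

Solar declination: sin δ = sin ε · sin L_s = sin 25.19° × sin 144.2° = 0.24897, so δ = +14.417°.
cos h₀ = −tan(-22.2°) tan(+14.417°) = 0.1049, h₀ = 1.4657 rad.
Bracket: h₀ sin ϕ sin δ + cos ϕ cos δ sin h₀ = 1.4657×-0.37784×0.24897 + 0.92587×0.96851×0.99448 = -0.137880 + 0.891764 = 0.753884.
Q̄ = (S_0/π) × [bracket] = (589/π) × 0.753884 = 141.3 W/m².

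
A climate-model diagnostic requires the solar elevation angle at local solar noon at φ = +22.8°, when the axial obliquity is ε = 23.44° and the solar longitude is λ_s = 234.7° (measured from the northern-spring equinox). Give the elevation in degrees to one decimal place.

Solar declination: sin δ = sin ε · sin λ_s = sin 23.44° × sin 234.7° = -0.32465, so δ = -18.944°.
At local noon the hour angle is zero, so the zenith angle equals |φ − δ| = |+22.8° − (-18.944°)| = 41.744°.
Elevation = 90° − 41.744° = 48.3°.

48.3°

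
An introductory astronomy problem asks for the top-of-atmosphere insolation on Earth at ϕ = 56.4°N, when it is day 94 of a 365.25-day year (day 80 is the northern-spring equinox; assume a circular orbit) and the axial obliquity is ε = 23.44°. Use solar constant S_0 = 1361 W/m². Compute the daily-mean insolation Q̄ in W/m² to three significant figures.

Q̄ ≈ 295 W/m²

Solar longitude: L_s = 360° × (94 − 80)/365.25 = 13.799°.
sin δ = sin 23.44° × sin 13.799° = 0.09488, so δ = +5.444°.
cos h₀ = −tan(+56.4°) tan(+5.444°) = -0.1434, h₀ = 1.7147 rad.
Bracket: h₀ sin ϕ sin δ + cos ϕ cos δ sin h₀ = 1.7147×0.83292×0.09488 + 0.55339×0.99549×0.98966 = 0.135508 + 0.545198 = 0.680706.
Q̄ = (S_0/π) × [bracket] = (1361/π) × 0.680706 = 294.9 W/m².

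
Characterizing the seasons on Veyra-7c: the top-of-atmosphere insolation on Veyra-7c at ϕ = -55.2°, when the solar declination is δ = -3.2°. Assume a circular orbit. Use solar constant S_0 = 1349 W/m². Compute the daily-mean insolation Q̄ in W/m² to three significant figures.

cos h₀ = −tan(-55.2°) tan(-3.200°) = -0.0804, h₀ = 1.6513 rad.
Bracket: h₀ sin ϕ sin δ + cos ϕ cos δ sin h₀ = 1.6513×-0.82115×-0.05582 + 0.57071×0.99844×0.99676 = 0.075690 + 0.567973 = 0.643663.
Q̄ = (S_0/π) × [bracket] = (1349/π) × 0.643663 = 276.4 W/m².

Q̄ ≈ 276 W/m²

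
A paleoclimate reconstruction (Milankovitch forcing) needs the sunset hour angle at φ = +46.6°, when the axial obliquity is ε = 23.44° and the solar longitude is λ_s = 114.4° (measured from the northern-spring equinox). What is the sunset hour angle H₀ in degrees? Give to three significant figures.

H₀ = 114°

Solar declination: sin δ = sin ε · sin λ_s = sin 23.44° × sin 114.4° = 0.36226, so δ = +21.239°.
cos H₀ = −tan φ · tan δ = −tan(+46.6°) × tan(+21.239°) = -0.4110, so H₀ = 1.9943 rad = 114.27°.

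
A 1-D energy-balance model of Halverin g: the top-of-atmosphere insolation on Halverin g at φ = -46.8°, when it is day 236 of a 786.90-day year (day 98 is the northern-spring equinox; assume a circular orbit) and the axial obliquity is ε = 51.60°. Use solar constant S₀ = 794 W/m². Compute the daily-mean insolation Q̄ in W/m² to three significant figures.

Solar longitude: λ_s = 360° × (236 − 98)/786.90 = 63.134°.
sin δ = sin 51.60° × sin 63.134° = 0.69911, so δ = +44.355°.
cos H₀ = −tan(-46.8°) tan(+44.355°) = 1.0412 ≥ 1 ⇒ polar night, H₀ = 0 and Q̄ = 0.

Q̄ ≈ 0.00 W/m²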